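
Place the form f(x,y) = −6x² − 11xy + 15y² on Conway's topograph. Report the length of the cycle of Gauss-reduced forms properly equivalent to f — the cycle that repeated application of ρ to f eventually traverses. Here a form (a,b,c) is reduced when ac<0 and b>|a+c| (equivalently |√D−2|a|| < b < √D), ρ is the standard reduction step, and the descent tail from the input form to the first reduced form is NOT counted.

D = 481, ⌊√D⌋ = 21
descent: ρ → (15,11,-6)  [lands on river]
river: ρ → (-6,13,13)
river: ρ → (13,13,-6)
river: ρ → (-6,11,15)
river: ρ → (15,19,-2)
river: ρ → (-2,21,5)
river: ρ → (5,19,-6)
river: ρ → (-6,17,8)
river: ρ → (8,15,-8)
river: ρ → (-8,17,6)
river: ρ → (6,19,-5)
river: ρ → (-5,21,2)
river: ρ → (2,19,-15)
river: ρ → (-15,11,6)
river: ρ → (6,13,-13)
river: ρ → (-13,13,6)
river: ρ → (6,11,-15)
river: ρ → (-15,19,2)
river: ρ → (2,21,-5)
river: ρ → (-5,19,6)
river: ρ → (6,17,-8)
river: ρ → (-8,15,8)
river: ρ → (8,17,-6)
river: ρ → (-6,19,5)
river: ρ → (5,21,-2)
river: ρ → (-2,19,15)
ρ-cycle length = 26 (tail of 1 descent step not counted)

26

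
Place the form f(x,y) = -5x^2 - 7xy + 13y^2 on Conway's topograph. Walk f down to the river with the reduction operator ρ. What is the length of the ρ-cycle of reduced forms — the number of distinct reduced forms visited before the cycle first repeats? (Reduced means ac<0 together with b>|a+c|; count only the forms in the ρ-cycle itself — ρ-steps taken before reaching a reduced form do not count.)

D = 309, ⌊√D⌋ = 17
descent: ρ → (13,7,-5)
descent: ρ → (-5,13,7)  [lands on river]
river: ρ → (7,15,-3)
river: ρ → (-3,15,7)
river: ρ → (7,13,-5)
river: ρ → (-5,17,1)
river: ρ → (1,17,-5)
ρ-cycle length = 6 (tail of 2 descent steps not counted)

6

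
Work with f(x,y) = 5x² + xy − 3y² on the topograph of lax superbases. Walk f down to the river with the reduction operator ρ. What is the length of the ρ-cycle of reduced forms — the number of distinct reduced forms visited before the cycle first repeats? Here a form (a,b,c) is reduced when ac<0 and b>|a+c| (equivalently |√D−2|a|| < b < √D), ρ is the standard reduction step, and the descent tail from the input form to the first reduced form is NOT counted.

D = 61, ⌊√D⌋ = 7
descent: ρ → (-3,5,3)  [lands on river]
river: ρ → (3,7,-1)
river: ρ → (-1,7,3)
river: ρ → (3,5,-3)
river: ρ → (-3,7,1)
river: ρ → (1,7,-3)
ρ-cycle length = 6 (tail of 1 descent step not counted)

6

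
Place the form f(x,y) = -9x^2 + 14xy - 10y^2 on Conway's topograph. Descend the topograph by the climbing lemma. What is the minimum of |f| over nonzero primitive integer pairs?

translate: b→4 (≡-14 mod 18), so (9,-14,10)→(9,4,5)
flip: (9,4,5)→(5,-4,9)
reduced (well bottom): (5,-4,9) with a≤c, −a<b≤a
well minimum |f| = |-5| = 5 (negative-definite)

5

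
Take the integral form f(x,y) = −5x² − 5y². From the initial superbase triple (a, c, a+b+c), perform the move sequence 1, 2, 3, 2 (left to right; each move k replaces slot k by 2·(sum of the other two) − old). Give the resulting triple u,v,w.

start (-5,-5,-10) = (f(1,0),f(0,1),f(1,1))
replace slot 1: 2·((-5)+(-10)) − (-5) = -25 → (-25,-5,-10)
replace slot 2: 2·((-25)+(-10)) − (-5) = -65 → (-25,-65,-10)
replace slot 3: 2·((-25)+(-65)) − (-10) = -170 → (-25,-65,-170)
replace slot 2: 2·((-25)+(-170)) − (-65) = -325 → (-25,-325,-170)

-25,-325,-170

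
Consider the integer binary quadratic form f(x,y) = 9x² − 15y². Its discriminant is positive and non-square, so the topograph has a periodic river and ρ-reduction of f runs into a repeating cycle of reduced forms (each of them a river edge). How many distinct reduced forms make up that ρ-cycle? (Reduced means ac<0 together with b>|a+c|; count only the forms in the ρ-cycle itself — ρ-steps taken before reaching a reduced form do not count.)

D = 540, ⌊√D⌋ = 23
descent: ρ → (-15,0,9)
descent: ρ → (9,18,-6)  [lands on river]
river: ρ → (-6,18,9)
ρ-cycle length = 2 (tail of 2 descent steps not counted)

2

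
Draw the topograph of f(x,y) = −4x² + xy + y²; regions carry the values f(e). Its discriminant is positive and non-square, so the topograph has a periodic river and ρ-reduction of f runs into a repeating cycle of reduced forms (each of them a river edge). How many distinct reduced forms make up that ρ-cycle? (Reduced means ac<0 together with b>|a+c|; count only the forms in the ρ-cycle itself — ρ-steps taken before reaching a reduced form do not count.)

D = 17, ⌊√D⌋ = 4
descent: ρ → (1,3,-2)  [lands on river]
river: ρ → (-2,1,2)
river: ρ → (2,3,-1)
river: ρ → (-1,3,2)
river: ρ → (2,1,-2)
river: ρ → (-2,3,1)
ρ-cycle length = 6 (tail of 1 descent step not counted)

6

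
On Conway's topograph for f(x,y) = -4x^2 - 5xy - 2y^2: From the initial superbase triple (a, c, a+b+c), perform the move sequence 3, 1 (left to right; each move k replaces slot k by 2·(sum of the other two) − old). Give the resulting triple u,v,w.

start (-4,-2,-11) = (f(1,0),f(0,1),f(1,1))
replace slot 3: 2·((-4)+(-2)) − (-11) = -1 → (-4,-2,-1)
replace slot 1: 2·((-2)+(-1)) − (-4) = -2 → (-2,-2,-1)

-2,-2,-1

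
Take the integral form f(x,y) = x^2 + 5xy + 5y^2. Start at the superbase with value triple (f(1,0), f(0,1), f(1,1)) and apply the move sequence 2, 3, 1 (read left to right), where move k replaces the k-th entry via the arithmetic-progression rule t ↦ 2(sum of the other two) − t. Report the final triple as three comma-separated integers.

start (1,5,11) = (f(1,0),f(0,1),f(1,1))
replace slot 2: 2·(1+11) − 5 = 19 → (1,19,11)
replace slot 3: 2·(1+19) − 11 = 29 → (1,19,29)
replace slot 1: 2·(19+29) − 1 = 95 → (95,19,29)

95,19,29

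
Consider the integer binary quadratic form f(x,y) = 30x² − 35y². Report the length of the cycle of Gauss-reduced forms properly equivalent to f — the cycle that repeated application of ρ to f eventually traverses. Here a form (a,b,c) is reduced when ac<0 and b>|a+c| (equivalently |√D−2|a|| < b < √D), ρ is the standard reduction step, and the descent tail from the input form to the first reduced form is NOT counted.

D = 4200, ⌊√D⌋ = 64
descent: ρ → (-35,0,30)
descent: ρ → (30,60,-5)  [lands on river]
river: ρ → (-5,60,30)
ρ-cycle length = 2 (tail of 2 descent steps not counted)

2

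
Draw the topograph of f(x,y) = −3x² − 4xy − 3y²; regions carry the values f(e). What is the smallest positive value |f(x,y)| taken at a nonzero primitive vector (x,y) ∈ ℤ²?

translate: b→-2 (≡4 mod 6), so (3,4,3)→(3,-2,2)
flip: (3,-2,2)→(2,2,3)
reduced (well bottom): (2,2,3) with a≤c, −a<b≤a
well minimum |f| = |-2| = 2 (negative-definite)

2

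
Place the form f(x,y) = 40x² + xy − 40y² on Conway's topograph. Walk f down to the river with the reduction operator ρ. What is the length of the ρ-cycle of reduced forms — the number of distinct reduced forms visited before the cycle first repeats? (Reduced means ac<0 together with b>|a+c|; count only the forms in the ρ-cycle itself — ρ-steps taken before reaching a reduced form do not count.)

D = 6401, ⌊√D⌋ = 80
river: ρ → (-40,79,1)
river: ρ → (1,79,-40)
river: ρ → (-40,1,40)
river: ρ → (40,79,-1)
river: ρ → (-1,79,40)
river: ρ → (40,1,-40)
ρ-cycle length = 6 (tail of 0 descent steps not counted)

6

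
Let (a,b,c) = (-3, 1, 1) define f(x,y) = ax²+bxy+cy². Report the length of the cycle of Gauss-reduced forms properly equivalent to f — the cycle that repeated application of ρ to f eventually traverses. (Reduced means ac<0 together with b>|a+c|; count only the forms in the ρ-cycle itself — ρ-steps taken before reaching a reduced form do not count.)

D = 13, ⌊√D⌋ = 3
descent: ρ → (1,3,-1)  [lands on river]
river: ρ → (-1,3,1)
ρ-cycle length = 2 (tail of 1 descent step not counted)

2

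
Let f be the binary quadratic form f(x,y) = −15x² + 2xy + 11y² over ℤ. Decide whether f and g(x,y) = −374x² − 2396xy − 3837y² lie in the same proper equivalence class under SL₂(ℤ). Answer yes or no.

D₁ = 664, D₂ = 664
river cycle of f (length 22): (11, 20, -6), (-6, 16, 17), (17, 18, -5), (-5, 22, 9), (9, 14, -13), (-13, 12, 10), (10, 8, -15), (-15, 22, 3), (3, 20, -22), (-22, 24, 1), … (12 more)
river cycle of g (length 22): (11, 20, -6), (-6, 16, 17), (17, 18, -5), (-5, 22, 9), (9, 14, -13), (-13, 12, 10), (10, 8, -15), (-15, 22, 3), (3, 20, -22), (-22, 24, 1), … (12 more)
cycles coincide ⇒ equivalent

yes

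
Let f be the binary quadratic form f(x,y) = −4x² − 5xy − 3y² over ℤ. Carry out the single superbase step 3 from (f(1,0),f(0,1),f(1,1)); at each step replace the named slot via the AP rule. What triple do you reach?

start (-4,-3,-12) = (f(1,0),f(0,1),f(1,1))
replace slot 3: 2·((-4)+(-3)) − (-12) = -2 → (-4,-3,-2)

-4,-3,-2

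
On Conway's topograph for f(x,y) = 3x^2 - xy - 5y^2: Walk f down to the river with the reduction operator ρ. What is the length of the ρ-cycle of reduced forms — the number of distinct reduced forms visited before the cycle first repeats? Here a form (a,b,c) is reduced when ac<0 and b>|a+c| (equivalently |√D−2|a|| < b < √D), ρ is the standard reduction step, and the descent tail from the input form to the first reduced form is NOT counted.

D = 61, ⌊√D⌋ = 7
descent: ρ → (-5,1,3)
descent: ρ → (3,5,-3)  [lands on river]
river: ρ → (-3,7,1)
river: ρ → (1,7,-3)
river: ρ → (-3,5,3)
river: ρ → (3,7,-1)
river: ρ → (-1,7,3)
ρ-cycle length = 6 (tail of 2 descent steps not counted)

6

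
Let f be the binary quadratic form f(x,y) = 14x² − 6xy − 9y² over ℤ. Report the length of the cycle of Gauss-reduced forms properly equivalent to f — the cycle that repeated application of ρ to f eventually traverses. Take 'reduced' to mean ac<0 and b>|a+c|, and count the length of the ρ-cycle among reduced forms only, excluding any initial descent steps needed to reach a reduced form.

D = 540, ⌊√D⌋ = 23
descent: ρ → (-9,6,14)  [lands on river]
river: ρ → (14,22,-1)
river: ρ → (-1,22,14)
river: ρ → (14,6,-9)
river: ρ → (-9,12,11)
river: ρ → (11,10,-10)
river: ρ → (-10,10,11)
river: ρ → (11,12,-9)
ρ-cycle length = 8 (tail of 1 descent step not counted)

8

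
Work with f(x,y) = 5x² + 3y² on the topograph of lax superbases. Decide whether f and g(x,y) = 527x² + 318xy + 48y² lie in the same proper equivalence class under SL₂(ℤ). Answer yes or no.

D₁ = -60, D₂ = -60
f: flip: (5,0,3)→(3,0,5)
f: reduced (well bottom): (3,0,5) with a≤c, −a<b≤a
g: flip: (527,318,48)→(48,-318,527)
g: translate: b→-30 (≡-318 mod 96), so (48,-318,527)→(48,-30,5)
g: flip: (48,-30,5)→(5,30,48)
g: translate: b→0 (≡30 mod 10), so (5,30,48)→(5,0,3)
g: flip: (5,0,3)→(3,0,5)
g: reduced (well bottom): (3,0,5) with a≤c, −a<b≤a
reduced forms (3, 0, 5) vs (3, 0, 5) ⇒ equivalent

yes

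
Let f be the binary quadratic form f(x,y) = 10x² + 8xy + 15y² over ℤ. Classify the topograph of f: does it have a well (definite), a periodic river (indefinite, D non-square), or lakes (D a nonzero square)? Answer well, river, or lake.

D = b²−4ac = 8² − 4·10·15 = -536
D < 0 ⇒ definite ⇒ every region one sign ⇒ single well

well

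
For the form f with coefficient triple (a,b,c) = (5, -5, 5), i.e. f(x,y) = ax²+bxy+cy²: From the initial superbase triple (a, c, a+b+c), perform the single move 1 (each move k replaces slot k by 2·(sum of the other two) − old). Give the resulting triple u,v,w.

start (5,5,5) = (f(1,0),f(0,1),f(1,1))
replace slot 1: 2·(5+5) − 5 = 15 → (15,5,5)

15,5,5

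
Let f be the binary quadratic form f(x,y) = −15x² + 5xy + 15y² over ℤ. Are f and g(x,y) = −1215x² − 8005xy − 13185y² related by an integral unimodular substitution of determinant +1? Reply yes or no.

D₁ = 925, D₂ = 925
river cycle of f (length 6): (15, 25, -5), (-5, 25, 15), (15, 5, -15), (-15, 25, 5), (5, 25, -15), (-15, 5, 15)
river cycle of g (length 6): (-15, 5, 15), (15, 25, -5), (-5, 25, 15), (15, 5, -15), (-15, 25, 5), (5, 25, -15)
cycles coincide ⇒ equivalent

yes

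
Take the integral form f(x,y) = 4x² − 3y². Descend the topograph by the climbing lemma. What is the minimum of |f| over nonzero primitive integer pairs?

descent: ρ → (-3,6,1)  [lands on river]
river: ρ → (1,6,-3)
closes: descent 1, river 2
min |a| on river = 1

1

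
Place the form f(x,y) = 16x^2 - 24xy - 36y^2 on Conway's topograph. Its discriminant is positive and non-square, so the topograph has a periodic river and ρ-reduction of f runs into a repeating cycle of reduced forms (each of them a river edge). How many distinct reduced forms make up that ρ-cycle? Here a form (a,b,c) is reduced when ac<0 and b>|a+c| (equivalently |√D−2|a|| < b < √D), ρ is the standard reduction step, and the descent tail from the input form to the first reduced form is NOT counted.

D = 2880, ⌊√D⌋ = 53
descent: ρ → (-36,24,16)  [lands on river]
river: ρ → (16,40,-20)
river: ρ → (-20,40,16)
river: ρ → (16,24,-36)
river: ρ → (-36,48,4)
river: ρ → (4,48,-36)
ρ-cycle length = 6 (tail of 1 descent step not counted)

6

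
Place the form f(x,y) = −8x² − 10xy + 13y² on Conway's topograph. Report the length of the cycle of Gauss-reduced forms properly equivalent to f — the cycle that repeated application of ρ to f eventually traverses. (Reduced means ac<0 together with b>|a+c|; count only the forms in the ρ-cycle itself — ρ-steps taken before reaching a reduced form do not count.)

D = 516, ⌊√D⌋ = 22
descent: ρ → (13,10,-8)  [lands on river]
river: ρ → (-8,22,1)
river: ρ → (1,22,-8)
river: ρ → (-8,10,13)
river: ρ → (13,16,-5)
river: ρ → (-5,14,16)
river: ρ → (16,18,-3)
river: ρ → (-3,18,16)
river: ρ → (16,14,-5)
river: ρ → (-5,16,13)
ρ-cycle length = 10 (tail of 1 descent step not counted)

10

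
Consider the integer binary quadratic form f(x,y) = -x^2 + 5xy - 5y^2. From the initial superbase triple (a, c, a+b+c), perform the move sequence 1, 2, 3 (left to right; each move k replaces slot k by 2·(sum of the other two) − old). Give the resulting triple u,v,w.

start (-1,-5,-1) = (f(1,0),f(0,1),f(1,1))
replace slot 1: 2·((-5)+(-1)) − (-1) = -11 → (-11,-5,-1)
replace slot 2: 2·((-11)+(-1)) − (-5) = -19 → (-11,-19,-1)
replace slot 3: 2·((-11)+(-19)) − (-1) = -59 → (-11,-19,-59)

-11,-19,-59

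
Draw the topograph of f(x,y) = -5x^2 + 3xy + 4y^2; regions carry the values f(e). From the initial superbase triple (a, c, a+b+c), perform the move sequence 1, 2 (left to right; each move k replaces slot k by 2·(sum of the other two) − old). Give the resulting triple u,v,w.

start (-5,4,2) = (f(1,0),f(0,1),f(1,1))
replace slot 1: 2·(4+2) − (-5) = 17 → (17,4,2)
replace slot 2: 2·(17+2) − 4 = 34 → (17,34,2)

17,34,2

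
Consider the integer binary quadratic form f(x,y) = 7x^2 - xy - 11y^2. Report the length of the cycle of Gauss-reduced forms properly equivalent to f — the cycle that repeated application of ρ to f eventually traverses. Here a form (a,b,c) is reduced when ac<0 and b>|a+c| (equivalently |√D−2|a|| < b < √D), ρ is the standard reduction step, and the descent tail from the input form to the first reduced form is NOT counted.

D = 309, ⌊√D⌋ = 17
descent: ρ → (-11,1,7)
descent: ρ → (7,13,-5)  [lands on river]
river: ρ → (-5,17,1)
river: ρ → (1,17,-5)
river: ρ → (-5,13,7)
river: ρ → (7,15,-3)
river: ρ → (-3,15,7)
ρ-cycle length = 6 (tail of 2 descent steps not counted)

6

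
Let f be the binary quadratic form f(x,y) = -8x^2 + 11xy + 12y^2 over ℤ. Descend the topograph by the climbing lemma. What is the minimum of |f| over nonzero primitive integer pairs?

river: ρ → (12,13,-7)
river: ρ → (-7,15,10)
river: ρ → (10,5,-12)
river: ρ → (-12,19,3)
river: ρ → (3,17,-18)
river: ρ → (-18,19,2)
river: ρ → (2,21,-8)
river: ρ → (-8,11,12)
closes: descent 0, river 8
min |a| on river = 2

2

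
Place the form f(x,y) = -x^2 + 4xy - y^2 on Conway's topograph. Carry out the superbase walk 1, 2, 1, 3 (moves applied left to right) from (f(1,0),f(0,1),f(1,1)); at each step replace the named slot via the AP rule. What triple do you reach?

start (-1,-1,2) = (f(1,0),f(0,1),f(1,1))
replace slot 1: 2·((-1)+2) − (-1) = 3 → (3,-1,2)
replace slot 2: 2·(3+2) − (-1) = 11 → (3,11,2)
replace slot 1: 2·(11+2) − 3 = 23 → (23,11,2)
replace slot 3: 2·(23+11) − 2 = 66 → (23,11,66)

23,11,66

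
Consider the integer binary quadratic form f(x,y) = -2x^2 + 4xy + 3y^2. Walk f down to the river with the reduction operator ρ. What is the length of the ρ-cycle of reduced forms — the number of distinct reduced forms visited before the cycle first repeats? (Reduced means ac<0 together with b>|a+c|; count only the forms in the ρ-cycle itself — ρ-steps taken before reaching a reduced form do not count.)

D = 40, ⌊√D⌋ = 6
river: ρ → (3,2,-3)
river: ρ → (-3,4,2)
river: ρ → (2,4,-3)
river: ρ → (-3,2,3)
river: ρ → (3,4,-2)
river: ρ → (-2,4,3)
ρ-cycle length = 6 (tail of 0 descent steps not counted)

6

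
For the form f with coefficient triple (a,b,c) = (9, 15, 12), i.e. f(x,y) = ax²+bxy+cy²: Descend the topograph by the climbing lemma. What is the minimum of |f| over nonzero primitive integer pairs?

translate: b→-3 (≡15 mod 18), so (9,15,12)→(9,-3,6)
flip: (9,-3,6)→(6,3,9)
reduced (well bottom): (6,3,9) with a≤c, −a<b≤a
well minimum = a = 6

6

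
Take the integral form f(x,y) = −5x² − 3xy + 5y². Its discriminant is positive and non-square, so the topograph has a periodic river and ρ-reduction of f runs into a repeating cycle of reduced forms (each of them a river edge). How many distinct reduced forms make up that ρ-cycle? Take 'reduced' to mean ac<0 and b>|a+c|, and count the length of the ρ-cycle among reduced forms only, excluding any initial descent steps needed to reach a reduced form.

D = 109, ⌊√D⌋ = 10
descent: ρ → (5,3,-5)  [lands on river]
river: ρ → (-5,7,3)
river: ρ → (3,5,-7)
river: ρ → (-7,9,1)
river: ρ → (1,9,-7)
river: ρ → (-7,5,3)
river: ρ → (3,7,-5)
river: ρ → (-5,3,5)
river: ρ → (5,7,-3)
river: ρ → (-3,5,7)
river: ρ → (7,9,-1)
river: ρ → (-1,9,7)
river: ρ → (7,5,-3)
river: ρ → (-3,7,5)
ρ-cycle length = 14 (tail of 1 descent step not counted)

14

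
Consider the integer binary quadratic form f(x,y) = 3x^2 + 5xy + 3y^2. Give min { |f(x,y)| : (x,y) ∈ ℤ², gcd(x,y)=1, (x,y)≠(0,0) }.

translate: b→-1 (≡5 mod 6), so (3,5,3)→(3,-1,1)
flip: (3,-1,1)→(1,1,3)
reduced (well bottom): (1,1,3) with a≤c, −a<b≤a
well minimum = a = 1

1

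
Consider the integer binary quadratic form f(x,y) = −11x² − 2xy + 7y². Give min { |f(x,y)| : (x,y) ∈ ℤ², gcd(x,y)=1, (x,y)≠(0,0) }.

descent: ρ → (7,16,-2)  [lands on river]
river: ρ → (-2,16,7)
river: ρ → (7,12,-6)
river: ρ → (-6,12,7)
closes: descent 1, river 4
min |a| on river = 2

2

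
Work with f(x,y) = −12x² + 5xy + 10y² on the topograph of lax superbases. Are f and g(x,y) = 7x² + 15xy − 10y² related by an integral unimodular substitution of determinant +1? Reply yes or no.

D₁ = 505, D₂ = 505
river cycle of f (length 8): (10, 15, -7), (-7, 13, 12), (12, 11, -8), (-8, 21, 2), (2, 19, -18), (-18, 17, 3), (3, 19, -12), (-12, 5, 10)
river cycle of g (length 8): (-10, 5, 12), (12, 19, -3), (-3, 17, 18), (18, 19, -2), (-2, 21, 8), (8, 11, -12), (-12, 13, 7), (7, 15, -10)
cycles differ ⇒ inequivalent

no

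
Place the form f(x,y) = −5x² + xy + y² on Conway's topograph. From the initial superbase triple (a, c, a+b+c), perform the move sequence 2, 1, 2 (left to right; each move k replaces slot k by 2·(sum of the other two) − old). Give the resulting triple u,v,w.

start (-5,1,-3) = (f(1,0),f(0,1),f(1,1))
replace slot 2: 2·((-5)+(-3)) − 1 = -17 → (-5,-17,-3)
replace slot 1: 2·((-17)+(-3)) − (-5) = -35 → (-35,-17,-3)
replace slot 2: 2·((-35)+(-3)) − (-17) = -59 → (-35,-59,-3)

-35,-59,-3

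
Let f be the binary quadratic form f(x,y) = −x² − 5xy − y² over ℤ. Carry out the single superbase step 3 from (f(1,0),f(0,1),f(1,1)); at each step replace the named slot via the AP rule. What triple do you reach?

start (-1,-1,-7) = (f(1,0),f(0,1),f(1,1))
replace slot 3: 2·((-1)+(-1)) − (-7) = 3 → (-1,-1,3)

-1,-1,3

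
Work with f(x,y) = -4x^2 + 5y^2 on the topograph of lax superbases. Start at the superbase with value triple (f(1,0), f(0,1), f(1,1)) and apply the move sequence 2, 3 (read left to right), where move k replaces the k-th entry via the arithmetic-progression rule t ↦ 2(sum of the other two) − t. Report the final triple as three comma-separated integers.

start (-4,5,1) = (f(1,0),f(0,1),f(1,1))
replace slot 2: 2·((-4)+1) − 5 = -11 → (-4,-11,1)
replace slot 3: 2·((-4)+(-11)) − 1 = -31 → (-4,-11,-31)

-4,-11,-31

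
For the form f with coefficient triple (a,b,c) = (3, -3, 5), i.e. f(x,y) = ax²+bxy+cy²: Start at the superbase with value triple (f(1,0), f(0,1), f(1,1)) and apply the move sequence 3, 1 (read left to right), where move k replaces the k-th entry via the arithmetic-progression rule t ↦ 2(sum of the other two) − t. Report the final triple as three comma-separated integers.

start (3,5,5) = (f(1,0),f(0,1),f(1,1))
replace slot 3: 2·(3+5) − 5 = 11 → (3,5,11)
replace slot 1: 2·(5+11) − 3 = 29 → (29,5,11)

29,5,11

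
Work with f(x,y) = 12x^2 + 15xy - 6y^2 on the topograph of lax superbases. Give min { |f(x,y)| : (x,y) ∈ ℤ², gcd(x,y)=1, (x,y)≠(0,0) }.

river: ρ → (-6,21,3)
river: ρ → (3,21,-6)
river: ρ → (-6,15,12)
river: ρ → (12,9,-9)
river: ρ → (-9,9,12)
river: ρ → (12,15,-6)
closes: descent 0, river 6
min |a| on river = 3

3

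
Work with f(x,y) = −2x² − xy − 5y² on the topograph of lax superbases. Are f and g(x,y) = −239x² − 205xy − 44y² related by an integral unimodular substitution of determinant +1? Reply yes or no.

D₁ = -39, D₂ = -39
f is negative-definite; reduce −f:
−f: reduced (well bottom): (2,1,5) with a≤c, −a<b≤a
flip sign back: reduced form of f is (-2,-1,-5)
g is negative-definite; reduce −g:
−g: flip: (239,205,44)→(44,-205,239)
−g: translate: b→-29 (≡-205 mod 88), so (44,-205,239)→(44,-29,5)
−g: flip: (44,-29,5)→(5,29,44)
−g: translate: b→-1 (≡29 mod 10), so (5,29,44)→(5,-1,2)
−g: flip: (5,-1,2)→(2,1,5)
−g: reduced (well bottom): (2,1,5) with a≤c, −a<b≤a
flip sign back: reduced form of g is (-2,-1,-5)
reduced forms (-2, -1, -5) vs (-2, -1, -5) ⇒ equivalent

yes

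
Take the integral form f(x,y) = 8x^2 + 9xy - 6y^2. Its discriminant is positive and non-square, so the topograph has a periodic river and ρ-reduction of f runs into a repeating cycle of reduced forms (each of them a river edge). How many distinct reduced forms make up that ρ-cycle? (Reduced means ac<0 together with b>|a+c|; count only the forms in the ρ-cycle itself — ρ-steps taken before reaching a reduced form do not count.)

D = 273, ⌊√D⌋ = 16
river: ρ → (-6,15,2)
river: ρ → (2,13,-13)
river: ρ → (-13,13,2)
river: ρ → (2,15,-6)
river: ρ → (-6,9,8)
river: ρ → (8,7,-7)
river: ρ → (-7,7,8)
river: ρ → (8,9,-6)
ρ-cycle length = 8 (tail of 0 descent steps not counted)

8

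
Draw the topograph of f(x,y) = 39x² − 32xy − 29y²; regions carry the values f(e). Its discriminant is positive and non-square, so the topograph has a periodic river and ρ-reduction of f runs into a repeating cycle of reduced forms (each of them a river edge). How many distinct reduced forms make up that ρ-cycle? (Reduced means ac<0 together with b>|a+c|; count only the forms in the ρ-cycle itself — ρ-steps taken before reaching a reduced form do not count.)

D = 5548, ⌊√D⌋ = 74
descent: ρ → (-29,32,39)  [lands on river]
river: ρ → (39,46,-22)
river: ρ → (-22,42,43)
river: ρ → (43,44,-21)
river: ρ → (-21,40,47)
river: ρ → (47,54,-14)
river: ρ → (-14,58,39)
river: ρ → (39,20,-33)
river: ρ → (-33,46,26)
river: ρ → (26,58,-21)
river: ρ → (-21,68,11)
river: ρ → (11,64,-33)
river: ρ → (-33,68,7)
river: ρ → (7,72,-13)
river: ρ → (-13,58,42)
river: ρ → (42,26,-29)
ρ-cycle length = 16 (tail of 1 descent step not counted)

16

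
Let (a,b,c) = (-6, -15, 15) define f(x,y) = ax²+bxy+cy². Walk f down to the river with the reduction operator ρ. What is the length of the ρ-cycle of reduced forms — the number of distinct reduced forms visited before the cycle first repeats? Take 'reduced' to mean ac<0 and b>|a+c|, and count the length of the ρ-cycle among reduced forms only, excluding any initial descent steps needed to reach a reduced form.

D = 585, ⌊√D⌋ = 24
descent: ρ → (15,15,-6)  [lands on river]
river: ρ → (-6,21,6)
river: ρ → (6,15,-15)
river: ρ → (-15,15,6)
river: ρ → (6,21,-6)
river: ρ → (-6,15,15)
ρ-cycle length = 6 (tail of 1 descent step not counted)

6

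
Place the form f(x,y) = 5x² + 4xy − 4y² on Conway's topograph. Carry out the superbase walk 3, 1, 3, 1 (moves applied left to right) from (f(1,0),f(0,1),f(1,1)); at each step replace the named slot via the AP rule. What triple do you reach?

start (5,-4,5) = (f(1,0),f(0,1),f(1,1))
replace slot 3: 2·(5+(-4)) − 5 = -3 → (5,-4,-3)
replace slot 1: 2·((-4)+(-3)) − 5 = -19 → (-19,-4,-3)
replace slot 3: 2·((-19)+(-4)) − (-3) = -43 → (-19,-4,-43)
replace slot 1: 2·((-4)+(-43)) − (-19) = -75 → (-75,-4,-43)

-75,-4,-43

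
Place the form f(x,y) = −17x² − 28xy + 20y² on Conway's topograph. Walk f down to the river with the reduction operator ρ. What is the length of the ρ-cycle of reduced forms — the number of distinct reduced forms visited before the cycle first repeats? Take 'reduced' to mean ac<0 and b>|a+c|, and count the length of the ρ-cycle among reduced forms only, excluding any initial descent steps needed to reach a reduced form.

D = 2144, ⌊√D⌋ = 46
descent: ρ → (20,28,-17)  [lands on river]
river: ρ → (-17,40,8)
river: ρ → (8,40,-17)
river: ρ → (-17,28,20)
river: ρ → (20,12,-25)
river: ρ → (-25,38,7)
river: ρ → (7,46,-1)
river: ρ → (-1,46,7)
river: ρ → (7,38,-25)
river: ρ → (-25,12,20)
ρ-cycle length = 10 (tail of 1 descent step not counted)

10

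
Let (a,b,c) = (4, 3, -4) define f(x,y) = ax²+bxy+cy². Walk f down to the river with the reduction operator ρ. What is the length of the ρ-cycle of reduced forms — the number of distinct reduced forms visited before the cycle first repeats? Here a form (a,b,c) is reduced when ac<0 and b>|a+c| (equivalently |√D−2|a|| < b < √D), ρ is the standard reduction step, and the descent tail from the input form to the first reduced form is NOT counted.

D = 73, ⌊√D⌋ = 8
river: ρ → (-4,5,3)
river: ρ → (3,7,-2)
river: ρ → (-2,5,6)
river: ρ → (6,7,-1)
river: ρ → (-1,7,6)
river: ρ → (6,5,-2)
river: ρ → (-2,7,3)
river: ρ → (3,5,-4)
river: ρ → (-4,3,4)
river: ρ → (4,5,-3)
river: ρ → (-3,7,2)
river: ρ → (2,5,-6)
river: ρ → (-6,7,1)
river: ρ → (1,7,-6)
river: ρ → (-6,5,2)
river: ρ → (2,7,-3)
river: ρ → (-3,5,4)
river: ρ → (4,3,-4)
ρ-cycle length = 18 (tail of 0 descent steps not counted)

18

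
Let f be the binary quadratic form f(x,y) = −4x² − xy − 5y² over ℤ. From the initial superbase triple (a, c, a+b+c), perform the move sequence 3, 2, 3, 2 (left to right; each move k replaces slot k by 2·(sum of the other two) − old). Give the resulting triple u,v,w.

start (-4,-5,-10) = (f(1,0),f(0,1),f(1,1))
replace slot 3: 2·((-4)+(-5)) − (-10) = -8 → (-4,-5,-8)
replace slot 2: 2·((-4)+(-8)) − (-5) = -19 → (-4,-19,-8)
replace slot 3: 2·((-4)+(-19)) − (-8) = -38 → (-4,-19,-38)
replace slot 2: 2·((-4)+(-38)) − (-19) = -65 → (-4,-65,-38)

-4,-65,-38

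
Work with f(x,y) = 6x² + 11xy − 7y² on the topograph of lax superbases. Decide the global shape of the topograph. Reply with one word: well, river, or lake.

D = b²−4ac = 11² − 4·6·(-7) = 289
D = 17² is a perfect square ⇒ form factors over ℤ ⇒ lakes

lake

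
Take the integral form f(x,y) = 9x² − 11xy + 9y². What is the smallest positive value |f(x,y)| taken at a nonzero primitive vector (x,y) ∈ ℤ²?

translate: b→7 (≡-11 mod 18), so (9,-11,9)→(9,7,7)
flip: (9,7,7)→(7,-7,9)
translate: b→7 (≡-7 mod 14), so (7,-7,9)→(7,7,9)
reduced (well bottom): (7,7,9) with a≤c, −a<b≤a
well minimum = a = 7

7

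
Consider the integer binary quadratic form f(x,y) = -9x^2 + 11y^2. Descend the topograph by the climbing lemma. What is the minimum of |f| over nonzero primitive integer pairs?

descent: ρ → (11,0,-9)
descent: ρ → (-9,18,2)  [lands on river]
river: ρ → (2,18,-9)
closes: descent 2, river 2
min |a| on river = 2

2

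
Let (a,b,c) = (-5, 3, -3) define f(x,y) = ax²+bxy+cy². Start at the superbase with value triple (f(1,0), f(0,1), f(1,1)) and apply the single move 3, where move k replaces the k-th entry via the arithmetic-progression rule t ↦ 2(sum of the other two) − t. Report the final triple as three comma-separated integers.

start (-5,-3,-5) = (f(1,0),f(0,1),f(1,1))
replace slot 3: 2·((-5)+(-3)) − (-5) = -11 → (-5,-3,-11)

-5,-3,-11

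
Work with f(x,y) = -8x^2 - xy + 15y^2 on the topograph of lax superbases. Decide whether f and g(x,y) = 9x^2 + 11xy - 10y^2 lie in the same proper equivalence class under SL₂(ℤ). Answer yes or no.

D₁ = 481, D₂ = 481
river cycle of f (length 26): (-8, 15, 8), (8, 17, -6), (-6, 19, 5), (5, 21, -2), (-2, 19, 15), (15, 11, -6), (-6, 13, 13), (13, 13, -6), (-6, 11, 15), (15, 19, -2), … (16 more)
river cycle of g (length 30): (-10, 9, 10), (10, 11, -9), (-9, 7, 12), (12, 17, -4), (-4, 15, 16), (16, 17, -3), (-3, 19, 10), (10, 21, -1), (-1, 21, 10), (10, 19, -3), … (20 more)
cycles differ ⇒ inequivalent

no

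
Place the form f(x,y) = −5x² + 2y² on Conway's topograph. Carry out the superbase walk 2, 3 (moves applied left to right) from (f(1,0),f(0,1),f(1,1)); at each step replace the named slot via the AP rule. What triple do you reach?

start (-5,2,-3) = (f(1,0),f(0,1),f(1,1))
replace slot 2: 2·((-5)+(-3)) − 2 = -18 → (-5,-18,-3)
replace slot 3: 2·((-5)+(-18)) − (-3) = -43 → (-5,-18,-43)

-5,-18,-43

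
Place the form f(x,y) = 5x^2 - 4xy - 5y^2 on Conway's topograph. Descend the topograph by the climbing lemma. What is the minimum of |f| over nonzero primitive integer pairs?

descent: ρ → (-5,4,5)  [lands on river]
river: ρ → (5,6,-4)
river: ρ → (-4,10,1)
river: ρ → (1,10,-4)
river: ρ → (-4,6,5)
river: ρ → (5,4,-5)
river: ρ → (-5,6,4)
river: ρ → (4,10,-1)
river: ρ → (-1,10,4)
river: ρ → (4,6,-5)
closes: descent 1, river 10
min |a| on river = 1

1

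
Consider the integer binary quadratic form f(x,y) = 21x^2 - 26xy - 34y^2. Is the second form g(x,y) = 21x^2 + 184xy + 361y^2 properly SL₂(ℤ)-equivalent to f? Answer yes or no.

D₁ = 3532, D₂ = 3532
river cycle of f (length 46): (-34, 26, 21), (21, 58, -2), (-2, 58, 21), (21, 26, -34), (-34, 42, 13), (13, 36, -43), (-43, 50, 6), (6, 58, -7), (-7, 54, 22), (22, 34, -27), … (36 more)
river cycle of g (length 46): (21, 58, -2), (-2, 58, 21), (21, 26, -34), (-34, 42, 13), (13, 36, -43), (-43, 50, 6), (6, 58, -7), (-7, 54, 22), (22, 34, -27), (-27, 20, 29), … (36 more)
cycles coincide ⇒ equivalent

yes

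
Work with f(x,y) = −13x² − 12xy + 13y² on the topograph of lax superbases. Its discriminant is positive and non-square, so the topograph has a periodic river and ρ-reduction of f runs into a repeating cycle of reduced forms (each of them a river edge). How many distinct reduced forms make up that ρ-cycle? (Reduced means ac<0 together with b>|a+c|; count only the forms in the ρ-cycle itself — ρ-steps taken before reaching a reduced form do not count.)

D = 820, ⌊√D⌋ = 28
descent: ρ → (13,12,-13)  [lands on river]
river: ρ → (-13,14,12)
river: ρ → (12,10,-15)
river: ρ → (-15,20,7)
river: ρ → (7,22,-12)
river: ρ → (-12,26,3)
river: ρ → (3,28,-3)
river: ρ → (-3,26,12)
river: ρ → (12,22,-7)
river: ρ → (-7,20,15)
river: ρ → (15,10,-12)
river: ρ → (-12,14,13)
ρ-cycle length = 12 (tail of 1 descent step not counted)

12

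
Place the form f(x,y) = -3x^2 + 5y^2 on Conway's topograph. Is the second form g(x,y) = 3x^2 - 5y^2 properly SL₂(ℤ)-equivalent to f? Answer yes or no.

D₁ = 60, D₂ = 60
river cycle of f (length 2): (-3, 6, 2), (2, 6, -3)
river cycle of g (length 2): (3, 6, -2), (-2, 6, 3)
cycles differ ⇒ inequivalent

no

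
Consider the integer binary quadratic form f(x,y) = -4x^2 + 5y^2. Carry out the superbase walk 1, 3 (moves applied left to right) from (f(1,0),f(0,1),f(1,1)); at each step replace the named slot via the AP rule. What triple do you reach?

start (-4,5,1) = (f(1,0),f(0,1),f(1,1))
replace slot 1: 2·(5+1) − (-4) = 16 → (16,5,1)
replace slot 3: 2·(16+5) − 1 = 41 → (16,5,41)

16,5,41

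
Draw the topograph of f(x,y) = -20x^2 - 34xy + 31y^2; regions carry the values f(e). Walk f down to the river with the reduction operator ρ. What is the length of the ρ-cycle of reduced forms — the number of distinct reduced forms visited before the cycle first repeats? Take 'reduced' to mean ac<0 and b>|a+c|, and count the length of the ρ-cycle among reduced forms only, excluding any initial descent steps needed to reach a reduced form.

D = 3636, ⌊√D⌋ = 60
descent: ρ → (31,34,-20)  [lands on river]
river: ρ → (-20,46,19)
river: ρ → (19,30,-36)
river: ρ → (-36,42,13)
river: ρ → (13,36,-45)
river: ρ → (-45,54,4)
river: ρ → (4,58,-17)
river: ρ → (-17,44,25)
river: ρ → (25,56,-5)
river: ρ → (-5,54,36)
river: ρ → (36,18,-23)
river: ρ → (-23,28,31)
ρ-cycle length = 12 (tail of 1 descent step not counted)

12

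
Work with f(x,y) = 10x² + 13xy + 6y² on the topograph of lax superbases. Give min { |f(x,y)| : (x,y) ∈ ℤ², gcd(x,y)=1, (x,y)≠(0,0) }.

translate: b→-7 (≡13 mod 20), so (10,13,6)→(10,-7,3)
flip: (10,-7,3)→(3,7,10)
translate: b→1 (≡7 mod 6), so (3,7,10)→(3,1,6)
reduced (well bottom): (3,1,6) with a≤c, −a<b≤a
well minimum = a = 3

3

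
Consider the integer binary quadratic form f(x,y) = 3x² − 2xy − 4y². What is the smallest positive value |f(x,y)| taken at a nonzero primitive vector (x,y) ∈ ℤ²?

descent: ρ → (-4,2,3)  [lands on river]
river: ρ → (3,4,-3)
river: ρ → (-3,2,4)
river: ρ → (4,6,-1)
river: ρ → (-1,6,4)
river: ρ → (4,2,-3)
river: ρ → (-3,4,3)
river: ρ → (3,2,-4)
river: ρ → (-4,6,1)
river: ρ → (1,6,-4)
closes: descent 1, river 10
min |a| on river = 1

1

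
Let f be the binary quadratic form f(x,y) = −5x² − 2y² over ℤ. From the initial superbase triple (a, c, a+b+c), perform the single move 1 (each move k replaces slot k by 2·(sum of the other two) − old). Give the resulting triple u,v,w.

start (-5,-2,-7) = (f(1,0),f(0,1),f(1,1))
replace slot 1: 2·((-2)+(-7)) − (-5) = -13 → (-13,-2,-7)

-13,-2,-7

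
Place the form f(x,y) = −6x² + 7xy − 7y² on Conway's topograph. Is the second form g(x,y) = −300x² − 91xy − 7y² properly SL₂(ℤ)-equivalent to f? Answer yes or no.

D₁ = -119, D₂ = -119
f is negative-definite; reduce −f:
−f: translate: b→5 (≡-7 mod 12), so (6,-7,7)→(6,5,6)
−f: reduced (well bottom): (6,5,6) with a≤c, −a<b≤a
flip sign back: reduced form of f is (-6,-5,-6)
g is negative-definite; reduce −g:
−g: flip: (300,91,7)→(7,-91,300)
−g: translate: b→7 (≡-91 mod 14), so (7,-91,300)→(7,7,6)
−g: flip: (7,7,6)→(6,-7,7)
−g: translate: b→5 (≡-7 mod 12), so (6,-7,7)→(6,5,6)
−g: reduced (well bottom): (6,5,6) with a≤c, −a<b≤a
flip sign back: reduced form of g is (-6,-5,-6)
reduced forms (-6, -5, -6) vs (-6, -5, -6) ⇒ equivalent

yes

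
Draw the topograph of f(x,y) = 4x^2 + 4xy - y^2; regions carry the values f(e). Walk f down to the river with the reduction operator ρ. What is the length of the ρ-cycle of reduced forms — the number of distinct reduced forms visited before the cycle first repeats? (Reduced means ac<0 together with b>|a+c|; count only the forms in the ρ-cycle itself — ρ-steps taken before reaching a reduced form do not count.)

D = 32, ⌊√D⌋ = 5
river: ρ → (-1,4,4)
river: ρ → (4,4,-1)
ρ-cycle length = 2 (tail of 0 descent steps not counted)

2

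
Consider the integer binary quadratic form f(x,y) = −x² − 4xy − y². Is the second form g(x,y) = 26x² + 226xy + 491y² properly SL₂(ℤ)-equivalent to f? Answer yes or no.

D₁ = 12, D₂ = 12
river cycle of f (length 2): (-1, 2, 2), (2, 2, -1)
river cycle of g (length 2): (-1, 2, 2), (2, 2, -1)
cycles coincide ⇒ equivalent

yes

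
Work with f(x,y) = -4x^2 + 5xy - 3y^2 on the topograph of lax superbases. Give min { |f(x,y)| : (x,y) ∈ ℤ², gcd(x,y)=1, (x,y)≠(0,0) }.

translate: b→3 (≡-5 mod 8), so (4,-5,3)→(4,3,2)
flip: (4,3,2)→(2,-3,4)
translate: b→1 (≡-3 mod 4), so (2,-3,4)→(2,1,3)
reduced (well bottom): (2,1,3) with a≤c, −a<b≤a
well minimum |f| = |-2| = 2 (negative-definite)

2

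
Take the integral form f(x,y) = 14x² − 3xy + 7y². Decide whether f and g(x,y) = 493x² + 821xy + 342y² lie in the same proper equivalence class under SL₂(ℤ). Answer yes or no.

D₁ = -383, D₂ = -383
f: flip: (14,-3,7)→(7,3,14)
f: reduced (well bottom): (7,3,14) with a≤c, −a<b≤a
g: translate: b→-165 (≡821 mod 986), so (493,821,342)→(493,-165,14)
g: flip: (493,-165,14)→(14,165,493)
g: translate: b→-3 (≡165 mod 28), so (14,165,493)→(14,-3,7)
g: flip: (14,-3,7)→(7,3,14)
g: reduced (well bottom): (7,3,14) with a≤c, −a<b≤a
reduced forms (7, 3, 14) vs (7, 3, 14) ⇒ equivalent

yes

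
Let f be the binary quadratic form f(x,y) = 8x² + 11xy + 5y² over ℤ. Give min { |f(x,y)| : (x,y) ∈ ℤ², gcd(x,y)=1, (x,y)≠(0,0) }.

translate: b→-5 (≡11 mod 16), so (8,11,5)→(8,-5,2)
flip: (8,-5,2)→(2,5,8)
translate: b→1 (≡5 mod 4), so (2,5,8)→(2,1,5)
reduced (well bottom): (2,1,5) with a≤c, −a<b≤a
well minimum = a = 2

2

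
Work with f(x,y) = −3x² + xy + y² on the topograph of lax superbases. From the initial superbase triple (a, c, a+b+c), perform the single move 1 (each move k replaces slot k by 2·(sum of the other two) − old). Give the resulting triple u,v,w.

start (-3,1,-1) = (f(1,0),f(0,1),f(1,1))
replace slot 1: 2·(1+(-1)) − (-3) = 3 → (3,1,-1)

3,1,-1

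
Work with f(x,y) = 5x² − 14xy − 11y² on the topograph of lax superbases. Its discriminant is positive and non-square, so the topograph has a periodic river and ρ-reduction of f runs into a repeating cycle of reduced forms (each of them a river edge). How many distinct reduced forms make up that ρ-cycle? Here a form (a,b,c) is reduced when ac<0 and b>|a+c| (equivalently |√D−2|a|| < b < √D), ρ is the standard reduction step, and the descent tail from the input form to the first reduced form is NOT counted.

D = 416, ⌊√D⌋ = 20
descent: ρ → (-11,14,5)  [lands on river]
river: ρ → (5,16,-8)
river: ρ → (-8,16,5)
river: ρ → (5,14,-11)
river: ρ → (-11,8,8)
river: ρ → (8,8,-11)
ρ-cycle length = 6 (tail of 1 descent step not counted)

6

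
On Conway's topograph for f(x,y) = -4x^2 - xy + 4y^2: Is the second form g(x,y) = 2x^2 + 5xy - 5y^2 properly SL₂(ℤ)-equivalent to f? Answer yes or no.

D₁ = 65, D₂ = 65
river cycle of f (length 6): (4, 1, -4), (-4, 7, 1), (1, 7, -4), (-4, 1, 4), (4, 7, -1), (-1, 7, 4)
river cycle of g (length 6): (-5, 5, 2), (2, 7, -2), (-2, 5, 5), (5, 5, -2), (-2, 7, 2), (2, 5, -5)
cycles differ ⇒ inequivalent

no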